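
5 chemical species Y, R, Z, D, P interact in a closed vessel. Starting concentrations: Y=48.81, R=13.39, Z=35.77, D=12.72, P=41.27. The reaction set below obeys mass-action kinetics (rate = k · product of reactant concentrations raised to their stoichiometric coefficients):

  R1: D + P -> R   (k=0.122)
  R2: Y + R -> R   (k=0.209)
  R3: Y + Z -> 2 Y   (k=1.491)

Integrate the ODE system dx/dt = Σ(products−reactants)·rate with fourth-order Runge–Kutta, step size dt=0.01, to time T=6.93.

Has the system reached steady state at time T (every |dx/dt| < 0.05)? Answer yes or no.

RK4 with dt=0.01: 693 steps to T=6.93. Trajectory (selected grid times):
t=0.00: Y=48.81 R=13.39 Z=35.77 D=12.72 P=41.27
t=0.77: Y=2.33 R=25.49 Z=0.00 D=0.62 P=29.17
t=1.54: Y=0.04 R=26.07 Z=0.00 D=0.04 P=28.59
t=2.31: Y=0.00 R=26.11 Z=0.00 D=0.00 P=28.55
t=3.08: Y=0.00 R=26.11 Z=0.00 D=0.00 P=28.55
t=3.85: Y=0.00 R=26.11 Z=0.00 D=0.00 P=28.55
t=4.62: Y=0.00 R=26.11 Z=0.00 D=0.00 P=28.55
t=5.39: Y=0.00 R=26.11 Z=0.00 D=0.00 P=28.55
t=6.16: Y=0.00 R=26.11 Z=0.00 D=0.00 P=28.55
t=6.93: Y=0.00 R=26.11 Z=0.00 D=0.00 P=28.55
Rates at T: R1=0.0000, R2=0.0000, R3=0.0000
dx/dt at T (Σ net stoichiometry × rate): Y=-0.0000, R=+0.0000, Z=-0.0000, D=-0.0000, P=-0.0000
Largest |dx/dt| is |+0.0000| (R) < 0.05 → steady.

Steady state at T: yes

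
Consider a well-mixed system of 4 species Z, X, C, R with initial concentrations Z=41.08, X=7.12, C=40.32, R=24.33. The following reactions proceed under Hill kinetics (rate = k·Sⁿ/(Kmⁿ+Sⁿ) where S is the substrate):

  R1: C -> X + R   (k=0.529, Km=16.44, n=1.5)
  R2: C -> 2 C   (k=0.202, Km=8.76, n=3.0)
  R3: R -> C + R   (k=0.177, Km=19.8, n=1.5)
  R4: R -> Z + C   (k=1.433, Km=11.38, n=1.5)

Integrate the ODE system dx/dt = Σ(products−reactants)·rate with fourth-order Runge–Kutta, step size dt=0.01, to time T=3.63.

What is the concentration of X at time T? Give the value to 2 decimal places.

X at T = 8.66

RK4 with dt=0.01: 363 steps to T=3.63. Trajectory (selected grid times):
t=0.00: Z=41.08 X=7.12 C=40.32 R=24.33
t=0.40: Z=41.51 X=7.29 C=40.71 R=24.06
t=0.81: Z=41.96 X=7.46 C=41.10 R=23.80
t=1.21: Z=42.39 X=7.63 C=41.48 R=23.53
t=1.61: Z=42.81 X=7.80 C=41.86 R=23.28
t=2.02: Z=43.25 X=7.97 C=42.24 R=23.01
t=2.42: Z=43.68 X=8.14 C=42.62 R=22.76
t=2.82: Z=44.10 X=8.32 C=42.99 R=22.51
t=3.23: Z=44.53 X=8.49 C=43.36 R=22.25
t=3.63: Z=44.95 X=8.66 C=43.73 R=22.01
Read off X at T=3.63: 8.66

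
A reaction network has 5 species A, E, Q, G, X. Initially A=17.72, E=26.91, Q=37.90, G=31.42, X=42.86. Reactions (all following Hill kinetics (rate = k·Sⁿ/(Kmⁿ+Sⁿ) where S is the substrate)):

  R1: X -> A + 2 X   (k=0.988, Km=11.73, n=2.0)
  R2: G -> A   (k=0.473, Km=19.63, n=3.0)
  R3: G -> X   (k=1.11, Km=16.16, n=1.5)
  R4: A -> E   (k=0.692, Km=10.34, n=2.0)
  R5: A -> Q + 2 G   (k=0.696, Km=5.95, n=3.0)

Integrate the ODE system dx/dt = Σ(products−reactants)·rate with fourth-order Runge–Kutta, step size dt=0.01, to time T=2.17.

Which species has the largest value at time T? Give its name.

Dominant species at T: X

RK4 with dt=0.01: 217 steps to T=2.17. Trajectory (selected grid times):
t=0.00: A=17.72 E=26.91 Q=37.90 G=31.42 X=42.86
t=0.24: A=17.75 E=27.03 Q=38.06 G=31.46 X=43.28
t=0.48: A=17.77 E=27.16 Q=38.22 G=31.49 X=43.69
t=0.72: A=17.80 E=27.28 Q=38.38 G=31.53 X=44.11
t=0.96: A=17.83 E=27.41 Q=38.54 G=31.56 X=44.52
t=1.21: A=17.86 E=27.54 Q=38.71 G=31.60 X=44.96
t=1.45: A=17.89 E=27.66 Q=38.87 G=31.64 X=45.38
t=1.69: A=17.92 E=27.78 Q=39.03 G=31.67 X=45.79
t=1.93: A=17.94 E=27.91 Q=39.20 G=31.71 X=46.21
t=2.17: A=17.97 E=28.03 Q=39.36 G=31.74 X=46.63
At T=2.17: A=17.97 E=28.03 Q=39.36 G=31.74 X=46.63; the largest is X.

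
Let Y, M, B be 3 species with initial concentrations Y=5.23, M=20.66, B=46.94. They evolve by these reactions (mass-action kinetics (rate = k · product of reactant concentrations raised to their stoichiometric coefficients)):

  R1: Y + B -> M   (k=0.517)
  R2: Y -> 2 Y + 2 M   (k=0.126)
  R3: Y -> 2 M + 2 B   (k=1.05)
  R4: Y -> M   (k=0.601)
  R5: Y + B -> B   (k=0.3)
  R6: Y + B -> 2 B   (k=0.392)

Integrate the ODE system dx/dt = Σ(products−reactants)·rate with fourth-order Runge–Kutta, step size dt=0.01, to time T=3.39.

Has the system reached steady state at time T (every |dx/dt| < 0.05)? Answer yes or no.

RK4 with dt=0.01: 339 steps to T=3.39. Trajectory (selected grid times):
t=0.00: Y=5.23 M=20.66 B=46.94
t=0.38: Y=0.00 M=23.10 B=46.60
t=0.75: Y=0.00 M=23.10 B=46.60
t=1.13: Y=0.00 M=23.10 B=46.60
t=1.51: Y=0.00 M=23.10 B=46.60
t=1.88: Y=0.00 M=23.10 B=46.60
t=2.26: Y=0.00 M=23.10 B=46.60
t=2.64: Y=0.00 M=23.10 B=46.60
t=3.01: Y=0.00 M=23.10 B=46.60
t=3.39: Y=0.00 M=23.10 B=46.60
Rates at T: R1=0.0000, R2=0.0000, R3=0.0000, R4=0.0000, R5=0.0000, R6=0.0000
dx/dt at T (Σ net stoichiometry × rate): Y=-0.0000, M=+0.0000, B=-0.0000
Largest |dx/dt| is |-0.0000| (Y) < 0.05 → steady.

Steady state at T: yes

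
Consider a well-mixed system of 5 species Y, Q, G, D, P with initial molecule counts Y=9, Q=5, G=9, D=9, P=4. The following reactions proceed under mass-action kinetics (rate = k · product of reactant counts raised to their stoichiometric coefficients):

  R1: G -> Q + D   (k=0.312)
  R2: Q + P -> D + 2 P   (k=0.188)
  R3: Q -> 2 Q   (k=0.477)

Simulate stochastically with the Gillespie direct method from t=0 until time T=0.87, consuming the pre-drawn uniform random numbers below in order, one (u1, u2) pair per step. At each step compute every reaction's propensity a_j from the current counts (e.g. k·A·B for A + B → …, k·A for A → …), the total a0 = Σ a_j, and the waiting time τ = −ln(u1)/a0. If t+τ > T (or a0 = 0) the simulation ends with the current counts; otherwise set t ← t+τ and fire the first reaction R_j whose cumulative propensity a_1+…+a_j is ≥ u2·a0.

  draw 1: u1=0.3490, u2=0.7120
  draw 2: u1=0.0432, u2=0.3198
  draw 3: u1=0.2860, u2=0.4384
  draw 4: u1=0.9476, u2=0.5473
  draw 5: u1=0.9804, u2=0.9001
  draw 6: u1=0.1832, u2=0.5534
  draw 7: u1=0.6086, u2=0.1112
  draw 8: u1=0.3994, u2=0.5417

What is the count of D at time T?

t=0.000: Y=9 Q=5 G=9 D=9 P=4
Draw 1: a1=2.808, a2=3.760, a3=2.385, a0=8.953; τ=−ln(0.3490)/8.953=0.118 → t=0.118; u2·a0=0.7120·8.953=6.375; a1=2.808 < 6.375 ≤ a1+a2=6.568 → R2 fires; Y=9 Q=4 G=9 D=10 P=5
Draw 2: a1=2.808, a2=3.760, a3=1.908, a0=8.476; τ=−ln(0.0432)/8.476=0.371 → t=0.488; u2·a0=0.3198·8.476=2.711 ≤ a1=2.808 → R1 fires; Y=9 Q=5 G=8 D=11 P=5
Draw 3: a1=2.496, a2=4.700, a3=2.385, a0=9.581; τ=−ln(0.2860)/9.581=0.131 → t=0.619; u2·a0=0.4384·9.581=4.200; a1=2.496 < 4.200 ≤ a1+a2=7.196 → R2 fires; Y=9 Q=4 G=8 D=12 P=6
Draw 4: a1=2.496, a2=4.512, a3=1.908, a0=8.916; τ=−ln(0.9476)/8.916=0.006 → t=0.625; u2·a0=0.5473·8.916=4.880; a1=2.496 < 4.880 ≤ a1+a2=7.008 → R2 fires; Y=9 Q=3 G=8 D=13 P=7
Draw 5: a1=2.496, a2=3.948, a3=1.431, a0=7.875; τ=−ln(0.9804)/7.875=0.003 → t=0.627; u2·a0=0.9001·7.875=7.088; a1+a2=6.444 < 7.088 ≤ a1+…+a3=7.875 → R3 fires; Y=9 Q=4 G=8 D=13 P=7
Draw 6: a1=2.496, a2=5.264, a3=1.908, a0=9.668; τ=−ln(0.1832)/9.668=0.176 → t=0.803; u2·a0=0.5534·9.668=5.350; a1=2.496 < 5.350 ≤ a1+a2=7.760 → R2 fires; Y=9 Q=3 G=8 D=14 P=8
Draw 7: a1=2.496, a2=4.512, a3=1.431, a0=8.439; τ=−ln(0.6086)/8.439=0.059 → t=0.862; u2·a0=0.1112·8.439=0.938 ≤ a1=2.496 → R1 fires; Y=9 Q=4 G=7 D=15 P=8
Draw 8: a1=2.184, a2=6.016, a3=1.908, a0=10.108; τ=−ln(0.3994)/10.108=0.091 → t=0.953 > T=0.87: stop.
Read off D at T=0.87: 15

D at T = 15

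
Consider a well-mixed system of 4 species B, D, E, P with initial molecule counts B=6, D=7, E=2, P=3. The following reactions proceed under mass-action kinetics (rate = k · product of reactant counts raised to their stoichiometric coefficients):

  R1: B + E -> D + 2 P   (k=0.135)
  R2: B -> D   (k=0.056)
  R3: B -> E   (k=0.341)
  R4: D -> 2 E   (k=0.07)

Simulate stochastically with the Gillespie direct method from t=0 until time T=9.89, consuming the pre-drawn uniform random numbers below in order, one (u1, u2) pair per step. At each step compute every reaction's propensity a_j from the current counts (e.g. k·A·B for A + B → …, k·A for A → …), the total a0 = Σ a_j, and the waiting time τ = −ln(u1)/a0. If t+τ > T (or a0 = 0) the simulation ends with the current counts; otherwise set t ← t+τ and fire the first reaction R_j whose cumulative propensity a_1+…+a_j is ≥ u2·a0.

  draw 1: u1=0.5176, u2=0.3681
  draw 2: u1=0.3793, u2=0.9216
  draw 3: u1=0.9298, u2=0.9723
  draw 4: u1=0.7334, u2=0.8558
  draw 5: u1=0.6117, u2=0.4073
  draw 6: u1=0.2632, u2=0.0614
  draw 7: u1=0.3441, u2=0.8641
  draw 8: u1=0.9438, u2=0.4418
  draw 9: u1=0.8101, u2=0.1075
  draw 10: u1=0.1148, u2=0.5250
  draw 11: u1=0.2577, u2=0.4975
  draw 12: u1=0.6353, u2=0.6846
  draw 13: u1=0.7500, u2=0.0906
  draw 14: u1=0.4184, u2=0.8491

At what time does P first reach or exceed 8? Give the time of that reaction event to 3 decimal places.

Threshold first reached at t = 1.280

t=0.000: B=6 D=7 E=2 P=3
Draw 1: a1=1.620, a2=0.336, a3=2.046, a4=0.490, a0=4.492; τ=−ln(0.5176)/4.492=0.147 → t=0.147; u2·a0=0.3681·4.492=1.654; a1=1.620 < 1.654 ≤ a1+a2=1.956 → R2 fires; B=5 D=8 E=2 P=3
Draw 2: a1=1.350, a2=0.280, a3=1.705, a4=0.560, a0=3.895; τ=−ln(0.3793)/3.895=0.249 → t=0.395; u2·a0=0.9216·3.895=3.590; a1+…+a3=3.335 < 3.590 ≤ a1+…+a4=3.895 → R4 fires; B=5 D=7 E=4 P=3
Draw 3: a1=2.700, a2=0.280, a3=1.705, a4=0.490, a0=5.175; τ=−ln(0.9298)/5.175=0.014 → t=0.410; u2·a0=0.9723·5.175=5.032; a1+…+a3=4.685 < 5.032 ≤ a1+…+a4=5.175 → R4 fires; B=5 D=6 E=6 P=3
Draw 4: a1=4.050, a2=0.280, a3=1.705, a4=0.420, a0=6.455; τ=−ln(0.7334)/6.455=0.048 → t=0.458; u2·a0=0.8558·6.455=5.524; a1+a2=4.330 < 5.524 ≤ a1+…+a3=6.035 → R3 fires; B=4 D=6 E=7 P=3
Draw 5: a1=3.780, a2=0.224, a3=1.364, a4=0.420, a0=5.788; τ=−ln(0.6117)/5.788=0.085 → t=0.543; u2·a0=0.4073·5.788=2.357 ≤ a1=3.780 → R1 fires; B=3 D=7 E=6 P=5
Draw 6: a1=2.430, a2=0.168, a3=1.023, a4=0.490, a0=4.111; τ=−ln(0.2632)/4.111=0.325 → t=0.867; u2·a0=0.0614·4.111=0.252 ≤ a1=2.430 → R1 fires; B=2 D=8 E=5 P=7
Draw 7: a1=1.350, a2=0.112, a3=0.682, a4=0.560, a0=2.704; τ=−ln(0.3441)/2.704=0.395 → t=1.262; u2·a0=0.8641·2.704=2.337; a1+…+a3=2.144 < 2.337 ≤ a1+…+a4=2.704 → R4 fires; B=2 D=7 E=7 P=7
Draw 8: a1=1.890, a2=0.112, a3=0.682, a4=0.490, a0=3.174; τ=−ln(0.9438)/3.174=0.018 → t=1.280; u2·a0=0.4418·3.174=1.402 ≤ a1=1.890 → R1 fires; B=1 D=8 E=6 P=9
Draw 9: a1=0.810, a2=0.056, a3=0.341, a4=0.560, a0=1.767; τ=−ln(0.8101)/1.767=0.119 → t=1.399; u2·a0=0.1075·1.767=0.190 ≤ a1=0.810 → R1 fires; B=0 D=9 E=5 P=11
Draw 10: a1=0.000, a2=0.000, a3=0.000, a4=0.630, a0=0.630; τ=−ln(0.1148)/0.630=3.436 → t=4.835; u2·a0=0.5250·0.630=0.331; a1+…+a3=0.000 < 0.331 ≤ a1+…+a4=0.630 → R4 fires; B=0 D=8 E=7 P=11
Draw 11: a1=0.000, a2=0.000, a3=0.000, a4=0.560, a0=0.560; τ=−ln(0.2577)/0.560=2.421 → t=7.256; u2·a0=0.4975·0.560=0.279; a1+…+a3=0.000 < 0.279 ≤ a1+…+a4=0.560 → R4 fires; B=0 D=7 E=9 P=11
Draw 12: a1=0.000, a2=0.000, a3=0.000, a4=0.490, a0=0.490; τ=−ln(0.6353)/0.490=0.926 → t=8.182; u2·a0=0.6846·0.490=0.335; a1+…+a3=0.000 < 0.335 ≤ a1+…+a4=0.490 → R4 fires; B=0 D=6 E=11 P=11
Draw 13: a1=0.000, a2=0.000, a3=0.000, a4=0.420, a0=0.420; τ=−ln(0.7500)/0.420=0.685 → t=8.867; u2·a0=0.0906·0.420=0.038; a1+…+a3=0.000 < 0.038 ≤ a1+…+a4=0.420 → R4 fires; B=0 D=5 E=13 P=11
Draw 14: a1=0.000, a2=0.000, a3=0.000, a4=0.350, a0=0.350; τ=−ln(0.4184)/0.350=2.489 → t=11.357 > T=9.89: stop.
P first becomes ≥ 8 when it reaches 9 at the event at t=1.280.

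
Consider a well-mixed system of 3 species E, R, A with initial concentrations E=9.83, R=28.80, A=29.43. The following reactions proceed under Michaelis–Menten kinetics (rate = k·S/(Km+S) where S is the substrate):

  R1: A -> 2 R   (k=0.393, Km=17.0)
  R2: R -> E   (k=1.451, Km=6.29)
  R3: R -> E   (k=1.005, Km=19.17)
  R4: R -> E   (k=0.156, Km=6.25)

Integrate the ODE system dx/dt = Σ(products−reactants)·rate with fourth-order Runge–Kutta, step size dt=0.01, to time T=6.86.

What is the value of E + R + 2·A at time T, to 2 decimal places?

Check how each reaction changes W = E + R + 2·A (weight of products minus weight of reactants):
R1: A -> 2 R: (1·2) − (2·1) = 2 − 2 = 0
R2: R -> E: (1·1) − (1·1) = 1 − 1 = 0
R3: R -> E: (1·1) − (1·1) = 1 − 1 = 0
R4: R -> E: (1·1) − (1·1) = 1 − 1 = 0
Every reaction leaves W unchanged, so W is conserved and no simulation is needed: W(T) = W(0) = 9.83 + 28.80 + 2·29.43 = 97.49

Value at T = 97.49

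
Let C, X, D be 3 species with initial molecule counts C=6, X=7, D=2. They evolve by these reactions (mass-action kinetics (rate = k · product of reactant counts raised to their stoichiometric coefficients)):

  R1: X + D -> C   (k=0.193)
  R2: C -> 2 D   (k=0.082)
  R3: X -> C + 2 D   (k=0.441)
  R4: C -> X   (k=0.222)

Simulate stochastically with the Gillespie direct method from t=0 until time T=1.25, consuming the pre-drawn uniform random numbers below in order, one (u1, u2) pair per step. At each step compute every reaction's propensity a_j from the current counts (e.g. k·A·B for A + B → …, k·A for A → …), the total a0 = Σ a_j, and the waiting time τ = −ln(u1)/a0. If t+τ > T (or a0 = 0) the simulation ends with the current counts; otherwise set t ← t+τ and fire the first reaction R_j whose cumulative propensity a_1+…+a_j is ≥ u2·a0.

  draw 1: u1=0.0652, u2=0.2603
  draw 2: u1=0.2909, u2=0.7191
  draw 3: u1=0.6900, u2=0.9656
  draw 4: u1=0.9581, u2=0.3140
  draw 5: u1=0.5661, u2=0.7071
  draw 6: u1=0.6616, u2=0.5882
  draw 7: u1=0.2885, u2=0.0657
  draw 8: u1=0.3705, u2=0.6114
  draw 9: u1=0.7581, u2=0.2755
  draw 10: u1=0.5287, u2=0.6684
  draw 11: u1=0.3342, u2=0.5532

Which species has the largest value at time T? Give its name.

Dominant species at T: C

t=0.000: C=6 X=7 D=2
Draw 1: a1=2.702, a2=0.492, a3=3.087, a4=1.332, a0=7.613; τ=−ln(0.0652)/7.613=0.359 → t=0.359; u2·a0=0.2603·7.613=1.982 ≤ a1=2.702 → R1 fires; C=7 X=6 D=1
Draw 2: a1=1.158, a2=0.574, a3=2.646, a4=1.554, a0=5.932; τ=−ln(0.2909)/5.932=0.208 → t=0.567; u2·a0=0.7191·5.932=4.266; a1+a2=1.732 < 4.266 ≤ a1+…+a3=4.378 → R3 fires; C=8 X=5 D=3
Draw 3: a1=2.895, a2=0.656, a3=2.205, a4=1.776, a0=7.532; τ=−ln(0.6900)/7.532=0.049 → t=0.616; u2·a0=0.9656·7.532=7.273; a1+…+a3=5.756 < 7.273 ≤ a1+…+a4=7.532 → R4 fires; C=7 X=6 D=3
Draw 4: a1=3.474, a2=0.574, a3=2.646, a4=1.554, a0=8.248; τ=−ln(0.9581)/8.248=0.005 → t=0.621; u2·a0=0.3140·8.248=2.590 ≤ a1=3.474 → R1 fires; C=8 X=5 D=2
Draw 5: a1=1.930, a2=0.656, a3=2.205, a4=1.776, a0=6.567; τ=−ln(0.5661)/6.567=0.087 → t=0.708; u2·a0=0.7071·6.567=4.644; a1+a2=2.586 < 4.644 ≤ a1+…+a3=4.791 → R3 fires; C=9 X=4 D=4
Draw 6: a1=3.088, a2=0.738, a3=1.764, a4=1.998, a0=7.588; τ=−ln(0.6616)/7.588=0.054 → t=0.762; u2·a0=0.5882·7.588=4.463; a1+a2=3.826 < 4.463 ≤ a1+…+a3=5.590 → R3 fires; C=10 X=3 D=6
Draw 7: a1=3.474, a2=0.820, a3=1.323, a4=2.220, a0=7.837; τ=−ln(0.2885)/7.837=0.159 → t=0.921; u2·a0=0.0657·7.837=0.515 ≤ a1=3.474 → R1 fires; C=11 X=2 D=5
Draw 8: a1=1.930, a2=0.902, a3=0.882, a4=2.442, a0=6.156; τ=−ln(0.3705)/6.156=0.161 → t=1.082; u2·a0=0.6114·6.156=3.764; a1+…+a3=3.714 < 3.764 ≤ a1+…+a4=6.156 → R4 fires; C=10 X=3 D=5
Draw 9: a1=2.895, a2=0.820, a3=1.323, a4=2.220, a0=7.258; τ=−ln(0.7581)/7.258=0.038 → t=1.120; u2·a0=0.2755·7.258=2.000 ≤ a1=2.895 → R1 fires; C=11 X=2 D=4
Draw 10: a1=1.544, a2=0.902, a3=0.882, a4=2.442, a0=5.770; τ=−ln(0.5287)/5.770=0.110 → t=1.231; u2·a0=0.6684·5.770=3.857; a1+…+a3=3.328 < 3.857 ≤ a1+…+a4=5.770 → R4 fires; C=10 X=3 D=4
Draw 11: a1=2.316, a2=0.820, a3=1.323, a4=2.220, a0=6.679; τ=−ln(0.3342)/6.679=0.164 → t=1.395 > T=1.25: stop.
At T=1.25: C=10 X=3 D=4; the largest is C.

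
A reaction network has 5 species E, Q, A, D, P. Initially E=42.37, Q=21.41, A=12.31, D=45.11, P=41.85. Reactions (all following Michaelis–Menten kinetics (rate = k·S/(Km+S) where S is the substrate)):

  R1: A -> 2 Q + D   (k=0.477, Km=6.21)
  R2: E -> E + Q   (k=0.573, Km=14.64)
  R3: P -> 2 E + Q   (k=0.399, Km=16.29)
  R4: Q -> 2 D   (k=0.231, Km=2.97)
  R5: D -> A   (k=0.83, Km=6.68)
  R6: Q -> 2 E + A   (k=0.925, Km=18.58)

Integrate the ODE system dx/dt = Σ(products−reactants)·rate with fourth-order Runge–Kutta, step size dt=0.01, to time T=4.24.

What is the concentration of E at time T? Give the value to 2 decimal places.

RK4 with dt=0.01: 424 steps to T=4.24. Trajectory (selected grid times):
t=0.00: E=42.37 Q=21.41 A=12.31 D=45.11 P=41.85
t=0.47: E=43.11 Q=21.72 A=12.73 D=45.11 P=41.72
t=0.94: E=43.85 Q=22.02 A=13.16 D=45.11 P=41.58
t=1.41: E=44.59 Q=22.34 A=13.58 D=45.12 P=41.45
t=1.88: E=45.33 Q=22.65 A=14.00 D=45.13 P=41.31
t=2.36: E=46.10 Q=22.97 A=14.44 D=45.13 P=41.17
t=2.83: E=46.85 Q=23.29 A=14.86 D=45.14 P=41.04
t=3.30: E=47.60 Q=23.61 A=15.28 D=45.16 P=40.91
t=3.77: E=48.36 Q=23.93 A=15.71 D=45.17 P=40.77
t=4.24: E=49.12 Q=24.25 A=16.13 D=45.18 P=40.64
Read off E at T=4.24: 49.12

E at T = 49.12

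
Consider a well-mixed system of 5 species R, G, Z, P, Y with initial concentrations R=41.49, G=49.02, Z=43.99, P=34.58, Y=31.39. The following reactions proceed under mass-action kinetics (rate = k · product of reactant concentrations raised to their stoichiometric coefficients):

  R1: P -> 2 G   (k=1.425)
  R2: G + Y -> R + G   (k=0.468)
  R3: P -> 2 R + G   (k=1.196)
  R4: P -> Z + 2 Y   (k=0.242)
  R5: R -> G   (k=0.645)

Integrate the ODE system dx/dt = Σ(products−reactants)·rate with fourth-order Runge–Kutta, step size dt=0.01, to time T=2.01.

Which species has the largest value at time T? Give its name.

RK4 with dt=0.01: 201 steps to T=2.01. Trajectory (selected grid times):
t=0.00: R=41.49 G=49.02 Z=43.99 P=34.58 Y=31.39
t=0.22: R=78.71 G=81.96 Z=45.36 P=18.42 Y=0.30
t=0.45: R=76.27 G=106.09 Z=46.11 P=9.53 Y=0.10
t=0.67: R=70.37 G=122.81 Z=46.48 P=5.08 Y=0.05
t=0.89: R=63.29 G=135.65 Z=46.68 P=2.71 Y=0.02
t=1.12: R=55.78 G=146.33 Z=46.79 P=1.40 Y=0.01
t=1.34: R=49.02 G=154.68 Z=46.85 P=0.75 Y=0.01
t=1.56: R=42.86 G=161.68 Z=46.88 P=0.40 Y=0.00
t=1.79: R=37.13 G=167.88 Z=46.90 P=0.21 Y=0.00
t=2.01: R=32.31 G=172.93 Z=46.90 P=0.11 Y=0.00
At T=2.01: R=32.31 G=172.93 Z=46.90 P=0.11 Y=0.00; the largest is G.

Dominant species at T: G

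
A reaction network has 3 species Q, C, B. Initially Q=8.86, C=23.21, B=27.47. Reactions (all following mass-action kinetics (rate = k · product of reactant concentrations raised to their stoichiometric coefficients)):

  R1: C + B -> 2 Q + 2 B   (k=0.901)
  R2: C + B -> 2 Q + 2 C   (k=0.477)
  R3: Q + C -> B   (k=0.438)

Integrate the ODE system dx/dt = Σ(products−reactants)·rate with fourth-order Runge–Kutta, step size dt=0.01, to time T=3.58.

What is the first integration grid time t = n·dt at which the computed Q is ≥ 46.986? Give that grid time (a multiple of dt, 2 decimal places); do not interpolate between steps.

Threshold first reached at t = 0.03

RK4 with dt=0.01: 358 steps to T=3.58. Trajectory (selected grid times):
t=0.00: Q=8.86 C=23.21 B=27.47
t=0.02: Q=37.82 C=14.36 B=36.32
t=0.03: Q=48.39 C=10.09 B=40.59
t=0.40: Q=70.55 C=0.00 B=50.68
t=0.80: Q=70.55 C=0.00 B=50.68
t=1.19: Q=70.55 C=0.00 B=50.68
t=1.59: Q=70.55 C=0.00 B=50.68
t=1.99: Q=70.55 C=0.00 B=50.68
t=2.39: Q=70.55 C=0.00 B=50.68
t=2.78: Q=70.55 C=0.00 B=50.68
t=3.18: Q=70.55 C=0.00 B=50.68
t=3.58: Q=70.55 C=0.00 B=50.68
Q(0.02)=37.816 < 46.986 but Q(0.03)=48.391 ≥ 46.986, so the first grid time is t=0.03.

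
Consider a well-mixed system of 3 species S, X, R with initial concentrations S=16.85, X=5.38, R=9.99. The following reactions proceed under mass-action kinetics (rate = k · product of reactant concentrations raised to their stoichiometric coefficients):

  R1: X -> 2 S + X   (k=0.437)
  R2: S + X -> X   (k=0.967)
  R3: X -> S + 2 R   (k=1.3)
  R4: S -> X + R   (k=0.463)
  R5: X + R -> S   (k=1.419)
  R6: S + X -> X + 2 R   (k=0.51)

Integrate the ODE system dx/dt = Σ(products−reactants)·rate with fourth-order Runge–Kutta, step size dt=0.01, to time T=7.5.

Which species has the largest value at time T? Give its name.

Dominant species at T: R

RK4 with dt=0.01: 750 steps to T=7.5. Trajectory (selected grid times):
t=0.00: S=16.85 X=5.38 R=9.99
t=0.83: S=10.83 X=0.23 R=15.03
t=1.67: S=8.75 X=0.16 R=17.17
t=2.50: S=7.48 X=0.13 R=18.56
t=3.33: S=6.59 X=0.11 R=19.60
t=4.17: S=5.92 X=0.09 R=20.43
t=5.00: S=5.40 X=0.08 R=21.11
t=5.83: S=4.98 X=0.07 R=21.68
t=6.67: S=4.63 X=0.07 R=22.18
t=7.50: S=4.33 X=0.06 R=22.62
At T=7.5: S=4.33 X=0.06 R=22.62; the largest is R.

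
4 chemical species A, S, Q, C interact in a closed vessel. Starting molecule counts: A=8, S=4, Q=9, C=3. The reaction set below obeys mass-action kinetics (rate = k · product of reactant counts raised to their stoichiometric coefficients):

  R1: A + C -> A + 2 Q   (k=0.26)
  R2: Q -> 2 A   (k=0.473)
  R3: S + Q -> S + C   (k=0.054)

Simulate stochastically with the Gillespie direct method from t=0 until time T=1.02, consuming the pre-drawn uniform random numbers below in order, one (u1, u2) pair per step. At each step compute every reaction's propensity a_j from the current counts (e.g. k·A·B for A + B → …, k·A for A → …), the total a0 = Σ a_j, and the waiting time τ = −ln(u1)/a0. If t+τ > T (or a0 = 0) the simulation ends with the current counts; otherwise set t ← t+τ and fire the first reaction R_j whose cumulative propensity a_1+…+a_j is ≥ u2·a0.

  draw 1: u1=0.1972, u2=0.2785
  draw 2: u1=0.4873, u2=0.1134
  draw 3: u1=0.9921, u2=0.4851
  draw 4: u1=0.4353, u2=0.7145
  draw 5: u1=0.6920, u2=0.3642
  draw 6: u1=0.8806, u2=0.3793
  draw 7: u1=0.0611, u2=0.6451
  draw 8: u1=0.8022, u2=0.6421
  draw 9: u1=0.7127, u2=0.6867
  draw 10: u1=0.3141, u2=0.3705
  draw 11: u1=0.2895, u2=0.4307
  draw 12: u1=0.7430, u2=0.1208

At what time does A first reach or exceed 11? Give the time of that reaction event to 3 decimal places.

t=0.000: A=8 S=4 Q=9 C=3
Draw 1: a1=6.240, a2=4.257, a3=1.944, a0=12.441; τ=−ln(0.1972)/12.441=0.130 → t=0.130; u2·a0=0.2785·12.441=3.465 ≤ a1=6.240 → R1 fires; A=8 S=4 Q=11 C=2
Draw 2: a1=4.160, a2=5.203, a3=2.376, a0=11.739; τ=−ln(0.4873)/11.739=0.061 → t=0.192; u2·a0=0.1134·11.739=1.331 ≤ a1=4.160 → R1 fires; A=8 S=4 Q=13 C=1
Draw 3: a1=2.080, a2=6.149, a3=2.808, a0=11.037; τ=−ln(0.9921)/11.037=0.001 → t=0.192; u2·a0=0.4851·11.037=5.354; a1=2.080 < 5.354 ≤ a1+a2=8.229 → R2 fires; A=10 S=4 Q=12 C=1
Draw 4: a1=2.600, a2=5.676, a3=2.592, a0=10.868; τ=−ln(0.4353)/10.868=0.077 → t=0.269; u2·a0=0.7145·10.868=7.765; a1=2.600 < 7.765 ≤ a1+a2=8.276 → R2 fires; A=12 S=4 Q=11 C=1
Draw 5: a1=3.120, a2=5.203, a3=2.376, a0=10.699; τ=−ln(0.6920)/10.699=0.034 → t=0.303; u2·a0=0.3642·10.699=3.897; a1=3.120 < 3.897 ≤ a1+a2=8.323 → R2 fires; A=14 S=4 Q=10 C=1
Draw 6: a1=3.640, a2=4.730, a3=2.160, a0=10.530; τ=−ln(0.8806)/10.530=0.012 → t=0.315; u2·a0=0.3793·10.530=3.994; a1=3.640 < 3.994 ≤ a1+a2=8.370 → R2 fires; A=16 S=4 Q=9 C=1
Draw 7: a1=4.160, a2=4.257, a3=1.944, a0=10.361; τ=−ln(0.0611)/10.361=0.270 → t=0.585; u2·a0=0.6451·10.361=6.684; a1=4.160 < 6.684 ≤ a1+a2=8.417 → R2 fires; A=18 S=4 Q=8 C=1
Draw 8: a1=4.680, a2=3.784, a3=1.728, a0=10.192; τ=−ln(0.8022)/10.192=0.022 → t=0.607; u2·a0=0.6421·10.192=6.544; a1=4.680 < 6.544 ≤ a1+a2=8.464 → R2 fires; A=20 S=4 Q=7 C=1
Draw 9: a1=5.200, a2=3.311, a3=1.512, a0=10.023; τ=−ln(0.7127)/10.023=0.034 → t=0.641; u2·a0=0.6867·10.023=6.883; a1=5.200 < 6.883 ≤ a1+a2=8.511 → R2 fires; A=22 S=4 Q=6 C=1
Draw 10: a1=5.720, a2=2.838, a3=1.296, a0=9.854; τ=−ln(0.3141)/9.854=0.118 → t=0.758; u2·a0=0.3705·9.854=3.651 ≤ a1=5.720 → R1 fires; A=22 S=4 Q=8 C=0
Draw 11: a1=0.000, a2=3.784, a3=1.728, a0=5.512; τ=−ln(0.2895)/5.512=0.225 → t=0.983; u2·a0=0.4307·5.512=2.374; a1=0.000 < 2.374 ≤ a1+a2=3.784 → R2 fires; A=24 S=4 Q=7 C=0
Draw 12: a1=0.000, a2=3.311, a3=1.512, a0=4.823; τ=−ln(0.7430)/4.823=0.062 → t=1.045 > T=1.02: stop.
A first becomes ≥ 11 when it reaches 12 at the event at t=0.269.

Threshold first reached at t = 0.269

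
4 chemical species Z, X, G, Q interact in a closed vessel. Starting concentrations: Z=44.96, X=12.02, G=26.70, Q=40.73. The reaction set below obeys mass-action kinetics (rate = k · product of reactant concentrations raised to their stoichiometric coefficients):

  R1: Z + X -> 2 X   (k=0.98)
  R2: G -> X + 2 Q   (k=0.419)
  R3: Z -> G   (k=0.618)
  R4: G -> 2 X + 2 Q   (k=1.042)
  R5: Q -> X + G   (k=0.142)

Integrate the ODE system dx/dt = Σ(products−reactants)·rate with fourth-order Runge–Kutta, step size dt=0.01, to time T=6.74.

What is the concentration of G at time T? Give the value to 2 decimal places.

RK4 with dt=0.01: 674 steps to T=6.74. Trajectory (selected grid times):
t=0.00: Z=44.96 X=12.02 G=26.70 Q=40.73
t=0.75: Z=0.00 X=98.08 G=13.39 Q=75.70
t=1.50: Z=0.00 X=128.21 G=10.02 Q=91.41
t=2.25: Z=0.00 X=156.81 G=9.69 Q=102.40
t=3.00: Z=0.00 X=186.92 G=10.26 Q=112.73
t=3.74: Z=0.00 X=219.09 G=11.12 Q=123.40
t=4.49: Z=0.00 X=254.66 G=12.14 Q=135.11
t=5.24: Z=0.00 X=293.57 G=13.28 Q=147.89
t=5.99: Z=0.00 X=336.14 G=14.54 Q=161.87
t=6.74: Z=0.00 X=382.74 G=15.91 Q=177.17
Read off G at T=6.74: 15.91

G at T = 15.91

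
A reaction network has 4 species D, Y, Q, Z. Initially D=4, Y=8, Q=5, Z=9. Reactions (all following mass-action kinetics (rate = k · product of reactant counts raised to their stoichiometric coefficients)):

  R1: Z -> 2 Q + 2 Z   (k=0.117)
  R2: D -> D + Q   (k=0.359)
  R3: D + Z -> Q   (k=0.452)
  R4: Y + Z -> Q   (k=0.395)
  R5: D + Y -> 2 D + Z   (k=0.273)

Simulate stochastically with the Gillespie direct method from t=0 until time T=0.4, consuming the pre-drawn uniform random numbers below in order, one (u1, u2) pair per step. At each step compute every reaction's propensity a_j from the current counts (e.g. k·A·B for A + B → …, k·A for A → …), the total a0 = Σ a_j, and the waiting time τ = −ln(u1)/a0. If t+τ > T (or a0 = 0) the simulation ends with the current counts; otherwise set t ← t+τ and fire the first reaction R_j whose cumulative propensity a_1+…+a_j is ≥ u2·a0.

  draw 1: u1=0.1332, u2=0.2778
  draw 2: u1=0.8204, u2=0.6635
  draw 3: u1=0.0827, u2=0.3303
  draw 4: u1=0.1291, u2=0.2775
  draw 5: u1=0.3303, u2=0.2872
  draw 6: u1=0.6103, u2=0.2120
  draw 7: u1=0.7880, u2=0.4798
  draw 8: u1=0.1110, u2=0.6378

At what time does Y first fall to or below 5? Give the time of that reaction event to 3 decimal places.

Threshold first reached at t = 0.232

t=0.000: D=4 Y=8 Q=5 Z=9
Draw 1: a1=1.053, a2=1.436, a3=16.272, a4=28.440, a5=8.736, a0=55.937; τ=−ln(0.1332)/55.937=0.036 → t=0.036; u2·a0=0.2778·55.937=15.539; a1+a2=2.489 < 15.539 ≤ a1+…+a3=18.761 → R3 fires; D=3 Y=8 Q=6 Z=8
Draw 2: a1=0.936, a2=1.077, a3=10.848, a4=25.280, a5=6.552, a0=44.693; τ=−ln(0.8204)/44.693=0.004 → t=0.040; u2·a0=0.6635·44.693=29.654; a1+…+a3=12.861 < 29.654 ≤ a1+…+a4=38.141 → R4 fires; D=3 Y=7 Q=7 Z=7
Draw 3: a1=0.819, a2=1.077, a3=9.492, a4=19.355, a5=5.733, a0=36.476; τ=−ln(0.0827)/36.476=0.068 → t=0.109; u2·a0=0.3303·36.476=12.048; a1+…+a3=11.388 < 12.048 ≤ a1+…+a4=30.743 → R4 fires; D=3 Y=6 Q=8 Z=6
Draw 4: a1=0.702, a2=1.077, a3=8.136, a4=14.220, a5=4.914, a0=29.049; τ=−ln(0.1291)/29.049=0.070 → t=0.179; u2·a0=0.2775·29.049=8.061; a1+a2=1.779 < 8.061 ≤ a1+…+a3=9.915 → R3 fires; D=2 Y=6 Q=9 Z=5
Draw 5: a1=0.585, a2=0.718, a3=4.520, a4=11.850, a5=3.276, a0=20.949; τ=−ln(0.3303)/20.949=0.053 → t=0.232; u2·a0=0.2872·20.949=6.017; a1+…+a3=5.823 < 6.017 ≤ a1+…+a4=17.673 → R4 fires; D=2 Y=5 Q=10 Z=4
Draw 6: a1=0.468, a2=0.718, a3=3.616, a4=7.900, a5=2.730, a0=15.432; τ=−ln(0.6103)/15.432=0.032 → t=0.264; u2·a0=0.2120·15.432=3.272; a1+a2=1.186 < 3.272 ≤ a1+…+a3=4.802 → R3 fires; D=1 Y=5 Q=11 Z=3
Draw 7: a1=0.351, a2=0.359, a3=1.356, a4=5.925, a5=1.365, a0=9.356; τ=−ln(0.7880)/9.356=0.025 → t=0.290; u2·a0=0.4798·9.356=4.489; a1+…+a3=2.066 < 4.489 ≤ a1+…+a4=7.991 → R4 fires; D=1 Y=4 Q=12 Z=2
Draw 8: a1=0.234, a2=0.359, a3=0.904, a4=3.160, a5=1.092, a0=5.749; τ=−ln(0.1110)/5.749=0.382 → t=0.672 > T=0.4: stop.
Y first becomes ≤ 5 when it reaches 5 at the event at t=0.232.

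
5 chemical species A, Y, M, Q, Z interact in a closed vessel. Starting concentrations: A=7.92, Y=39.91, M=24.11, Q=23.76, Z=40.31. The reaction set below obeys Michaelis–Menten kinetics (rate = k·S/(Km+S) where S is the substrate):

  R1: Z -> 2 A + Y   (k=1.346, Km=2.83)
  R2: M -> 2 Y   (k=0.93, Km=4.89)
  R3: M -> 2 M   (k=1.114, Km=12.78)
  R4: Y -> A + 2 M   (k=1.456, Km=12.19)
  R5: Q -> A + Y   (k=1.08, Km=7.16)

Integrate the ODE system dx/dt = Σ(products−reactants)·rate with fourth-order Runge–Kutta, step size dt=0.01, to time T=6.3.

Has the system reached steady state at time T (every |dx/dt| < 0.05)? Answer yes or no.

RK4 with dt=0.01: 630 steps to T=6.3. Trajectory (selected grid times):
t=0.00: A=7.92 Y=39.91 M=24.11 Q=23.76 Z=40.31
t=0.70: A=11.04 Y=41.67 M=25.65 Q=23.18 Z=39.43
t=1.40: A=14.17 Y=43.43 M=27.21 Q=22.60 Z=38.55
t=2.10: A=17.29 Y=45.19 M=28.79 Q=22.03 Z=37.67
t=2.80: A=20.42 Y=46.95 M=30.39 Q=21.46 Z=36.80
t=3.50: A=23.55 Y=48.70 M=32.00 Q=20.90 Z=35.92
t=4.20: A=26.67 Y=50.45 M=33.63 Q=20.34 Z=35.05
t=4.90: A=29.79 Y=52.19 M=35.28 Q=19.78 Z=34.18
t=5.60: A=32.91 Y=53.93 M=36.94 Q=19.23 Z=33.31
t=6.30: A=36.03 Y=55.67 M=38.61 Q=18.68 Z=32.44
Rates at T: R1=1.2380, R2=0.8255, R3=0.8370, R4=1.1944, R5=0.7807
dx/dt at T (Σ net stoichiometry × rate): A=+4.4512, Y=+2.4752, M=+2.4004, Q=-0.7807, Z=-1.2380
Largest |dx/dt| is |+4.4512| (A) ≥ 0.05 → not steady.

Steady state at T: no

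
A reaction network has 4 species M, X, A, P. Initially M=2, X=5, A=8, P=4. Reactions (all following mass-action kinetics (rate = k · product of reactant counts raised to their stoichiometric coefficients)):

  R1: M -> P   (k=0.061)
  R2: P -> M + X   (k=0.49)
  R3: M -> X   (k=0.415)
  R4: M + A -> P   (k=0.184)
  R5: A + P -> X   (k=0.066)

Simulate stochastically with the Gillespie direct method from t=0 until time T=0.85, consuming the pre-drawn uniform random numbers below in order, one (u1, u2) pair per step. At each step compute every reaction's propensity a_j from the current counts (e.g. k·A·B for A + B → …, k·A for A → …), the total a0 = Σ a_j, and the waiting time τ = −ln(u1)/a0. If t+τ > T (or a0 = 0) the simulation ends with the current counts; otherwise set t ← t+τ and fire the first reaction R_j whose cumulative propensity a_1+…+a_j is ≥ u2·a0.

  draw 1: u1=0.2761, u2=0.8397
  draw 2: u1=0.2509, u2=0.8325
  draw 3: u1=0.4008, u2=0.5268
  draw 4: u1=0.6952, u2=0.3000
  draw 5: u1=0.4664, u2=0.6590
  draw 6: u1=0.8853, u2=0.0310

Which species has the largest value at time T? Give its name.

t=0.000: M=2 X=5 A=8 P=4
Draw 1: a1=0.122, a2=1.960, a3=0.830, a4=2.944, a5=2.112, a0=7.968; τ=−ln(0.2761)/7.968=0.162 → t=0.162; u2·a0=0.8397·7.968=6.691; a1+…+a4=5.856 < 6.691 ≤ a1+…+a5=7.968 → R5 fires; M=2 X=6 A=7 P=3
Draw 2: a1=0.122, a2=1.470, a3=0.830, a4=2.576, a5=1.386, a0=6.384; τ=−ln(0.2509)/6.384=0.217 → t=0.378; u2·a0=0.8325·6.384=5.315; a1+…+a4=4.998 < 5.315 ≤ a1+…+a5=6.384 → R5 fires; M=2 X=7 A=6 P=2
Draw 3: a1=0.122, a2=0.980, a3=0.830, a4=2.208, a5=0.792, a0=4.932; τ=−ln(0.4008)/4.932=0.185 → t=0.563; u2·a0=0.5268·4.932=2.598; a1+…+a3=1.932 < 2.598 ≤ a1+…+a4=4.140 → R4 fires; M=1 X=7 A=5 P=3
Draw 4: a1=0.061, a2=1.470, a3=0.415, a4=0.920, a5=0.990, a0=3.856; τ=−ln(0.6952)/3.856=0.094 → t=0.658; u2·a0=0.3000·3.856=1.157; a1=0.061 < 1.157 ≤ a1+a2=1.531 → R2 fires; M=2 X=8 A=5 P=2
Draw 5: a1=0.122, a2=0.980, a3=0.830, a4=1.840, a5=0.660, a0=4.432; τ=−ln(0.4664)/4.432=0.172 → t=0.830; u2·a0=0.6590·4.432=2.921; a1+…+a3=1.932 < 2.921 ≤ a1+…+a4=3.772 → R4 fires; M=1 X=8 A=4 P=3
Draw 6: a1=0.061, a2=1.470, a3=0.415, a4=0.736, a5=0.792, a0=3.474; τ=−ln(0.8853)/3.474=0.035 → t=0.865 > T=0.85: stop.
At T=0.85: M=1 X=8 A=4 P=3; the largest is X.

Dominant species at T: X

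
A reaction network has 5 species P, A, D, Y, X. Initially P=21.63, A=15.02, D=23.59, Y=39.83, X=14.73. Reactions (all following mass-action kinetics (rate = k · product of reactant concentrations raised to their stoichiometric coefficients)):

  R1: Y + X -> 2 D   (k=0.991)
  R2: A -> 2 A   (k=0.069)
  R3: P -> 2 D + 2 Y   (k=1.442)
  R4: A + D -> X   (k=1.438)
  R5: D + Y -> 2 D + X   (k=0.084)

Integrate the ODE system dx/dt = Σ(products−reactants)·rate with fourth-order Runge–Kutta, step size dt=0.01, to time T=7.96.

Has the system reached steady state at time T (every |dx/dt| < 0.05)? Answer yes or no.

Steady state at T: yes

RK4 with dt=0.01: 796 steps to T=7.96. Trajectory (selected grid times):
t=0.00: P=21.63 A=15.02 D=23.59 Y=39.83 X=14.73
t=0.88: P=6.08 A=0.00 D=154.49 Y=0.81 X=10.44
t=1.77: P=1.68 A=0.00 D=176.82 Y=0.20 X=11.58
t=2.65: P=0.47 A=0.00 D=182.92 Y=0.05 X=11.91
t=3.54: P=0.13 A=0.00 D=184.65 Y=0.01 X=12.01
t=4.42: P=0.04 A=0.00 D=185.12 Y=0.00 X=12.03
t=5.31: P=0.01 A=0.00 D=185.26 Y=0.00 X=12.04
t=6.19: P=0.00 A=0.00 D=185.29 Y=0.00 X=12.04
t=7.08: P=0.00 A=0.00 D=185.30 Y=0.00 X=12.04
t=7.96: P=0.00 A=0.00 D=185.31 Y=0.00 X=12.04
Rates at T: R1=0.0003, R2=0.0000, R3=0.0003, R4=0.0000, R5=0.0004
dx/dt at T (Σ net stoichiometry × rate): P=-0.0003, A=-0.0000, D=+0.0016, Y=-0.0000, X=+0.0001
Largest |dx/dt| is |+0.0016| (D) < 0.05 → steady.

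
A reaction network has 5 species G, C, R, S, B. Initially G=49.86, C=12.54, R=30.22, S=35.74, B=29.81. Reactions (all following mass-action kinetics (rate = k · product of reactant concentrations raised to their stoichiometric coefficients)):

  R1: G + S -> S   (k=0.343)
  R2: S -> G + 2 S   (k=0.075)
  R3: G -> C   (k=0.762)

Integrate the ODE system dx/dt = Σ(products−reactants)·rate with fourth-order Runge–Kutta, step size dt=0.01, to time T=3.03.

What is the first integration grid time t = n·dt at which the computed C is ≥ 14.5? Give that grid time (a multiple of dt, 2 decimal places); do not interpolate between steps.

Threshold first reached at t = 0.09

RK4 with dt=0.01: 303 steps to T=3.03. Trajectory (selected grid times):
t=0.00: G=49.86 C=12.54 R=30.22 S=35.74 B=29.81
t=0.08: G=17.68 C=14.43 R=30.22 S=35.96 B=29.81
t=0.09: G=15.53 C=14.56 R=30.22 S=35.98 B=29.81
t=0.34: G=0.77 C=15.45 R=30.22 S=36.66 B=29.81
t=0.67: G=0.21 C=15.54 R=30.22 S=37.58 B=29.81
t=1.01: G=0.21 C=15.59 R=30.22 S=38.55 B=29.81
t=1.35: G=0.21 C=15.64 R=30.22 S=39.55 B=29.81
t=1.68: G=0.21 C=15.69 R=30.22 S=40.54 B=29.81
t=2.02: G=0.21 C=15.75 R=30.22 S=41.59 B=29.81
t=2.36: G=0.21 C=15.80 R=30.22 S=42.66 B=29.81
t=2.69: G=0.21 C=15.85 R=30.22 S=43.73 B=29.81
t=3.03: G=0.21 C=15.91 R=30.22 S=44.86 B=29.81
C(0.08)=14.432 < 14.5 but C(0.09)=14.558 ≥ 14.5, so the first grid time is t=0.09.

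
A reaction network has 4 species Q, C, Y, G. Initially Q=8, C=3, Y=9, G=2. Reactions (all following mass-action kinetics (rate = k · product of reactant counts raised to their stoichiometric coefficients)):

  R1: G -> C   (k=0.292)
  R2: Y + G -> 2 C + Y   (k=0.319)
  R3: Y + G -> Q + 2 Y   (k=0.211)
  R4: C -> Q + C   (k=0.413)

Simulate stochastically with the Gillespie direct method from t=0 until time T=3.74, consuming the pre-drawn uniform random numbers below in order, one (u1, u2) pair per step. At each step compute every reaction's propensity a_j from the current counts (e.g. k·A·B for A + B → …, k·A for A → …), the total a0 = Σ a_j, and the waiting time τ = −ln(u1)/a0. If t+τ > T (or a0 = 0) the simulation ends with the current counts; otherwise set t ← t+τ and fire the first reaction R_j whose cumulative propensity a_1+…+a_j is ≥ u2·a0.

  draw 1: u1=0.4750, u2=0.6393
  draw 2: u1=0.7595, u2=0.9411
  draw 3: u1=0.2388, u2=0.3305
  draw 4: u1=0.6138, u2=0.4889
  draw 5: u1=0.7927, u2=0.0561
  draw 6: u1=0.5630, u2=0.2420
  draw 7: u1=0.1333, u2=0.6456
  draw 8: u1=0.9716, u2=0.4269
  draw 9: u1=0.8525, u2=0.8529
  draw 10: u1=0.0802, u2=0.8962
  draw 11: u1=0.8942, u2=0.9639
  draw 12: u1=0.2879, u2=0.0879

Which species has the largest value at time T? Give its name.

t=0.000: Q=8 C=3 Y=9 G=2
Draw 1: a1=0.584, a2=5.742, a3=3.798, a4=1.239, a0=11.363; τ=−ln(0.4750)/11.363=0.066 → t=0.066; u2·a0=0.6393·11.363=7.264; a1+a2=6.326 < 7.264 ≤ a1+…+a3=10.124 → R3 fires; Q=9 C=3 Y=10 G=1
Draw 2: a1=0.292, a2=3.190, a3=2.110, a4=1.239, a0=6.831; τ=−ln(0.7595)/6.831=0.040 → t=0.106; u2·a0=0.9411·6.831=6.429; a1+…+a3=5.592 < 6.429 ≤ a1+…+a4=6.831 → R4 fires; Q=10 C=3 Y=10 G=1
Draw 3: a1=0.292, a2=3.190, a3=2.110, a4=1.239, a0=6.831; τ=−ln(0.2388)/6.831=0.210 → t=0.315; u2·a0=0.3305·6.831=2.258; a1=0.292 < 2.258 ≤ a1+a2=3.482 → R2 fires; Q=10 C=5 Y=10 G=0
Draw 4: a1=0.000, a2=0.000, a3=0.000, a4=2.065, a0=2.065; τ=−ln(0.6138)/2.065=0.236 → t=0.552; u2·a0=0.4889·2.065=1.010; a1+…+a3=0.000 < 1.010 ≤ a1+…+a4=2.065 → R4 fires; Q=11 C=5 Y=10 G=0
Draw 5: a1=0.000, a2=0.000, a3=0.000, a4=2.065, a0=2.065; τ=−ln(0.7927)/2.065=0.112 → t=0.664; u2·a0=0.0561·2.065=0.116; a1+…+a3=0.000 < 0.116 ≤ a1+…+a4=2.065 → R4 fires; Q=12 C=5 Y=10 G=0
Draw 6: a1=0.000, a2=0.000, a3=0.000, a4=2.065, a0=2.065; τ=−ln(0.5630)/2.065=0.278 → t=0.942; u2·a0=0.2420·2.065=0.500; a1+…+a3=0.000 < 0.500 ≤ a1+…+a4=2.065 → R4 fires; Q=13 C=5 Y=10 G=0
Draw 7: a1=0.000, a2=0.000, a3=0.000, a4=2.065, a0=2.065; τ=−ln(0.1333)/2.065=0.976 → t=1.918; u2·a0=0.6456·2.065=1.333; a1+…+a3=0.000 < 1.333 ≤ a1+…+a4=2.065 → R4 fires; Q=14 C=5 Y=10 G=0
Draw 8: a1=0.000, a2=0.000, a3=0.000, a4=2.065, a0=2.065; τ=−ln(0.9716)/2.065=0.014 → t=1.932; u2·a0=0.4269·2.065=0.882; a1+…+a3=0.000 < 0.882 ≤ a1+…+a4=2.065 → R4 fires; Q=15 C=5 Y=10 G=0
Draw 9: a1=0.000, a2=0.000, a3=0.000, a4=2.065, a0=2.065; τ=−ln(0.8525)/2.065=0.077 → t=2.010; u2·a0=0.8529·2.065=1.761; a1+…+a3=0.000 < 1.761 ≤ a1+…+a4=2.065 → R4 fires; Q=16 C=5 Y=10 G=0
Draw 10: a1=0.000, a2=0.000, a3=0.000, a4=2.065, a0=2.065; τ=−ln(0.0802)/2.065=1.222 → t=3.231; u2·a0=0.8962·2.065=1.851; a1+…+a3=0.000 < 1.851 ≤ a1+…+a4=2.065 → R4 fires; Q=17 C=5 Y=10 G=0
Draw 11: a1=0.000, a2=0.000, a3=0.000, a4=2.065, a0=2.065; τ=−ln(0.8942)/2.065=0.054 → t=3.286; u2·a0=0.9639·2.065=1.990; a1+…+a3=0.000 < 1.990 ≤ a1+…+a4=2.065 → R4 fires; Q=18 C=5 Y=10 G=0
Draw 12: a1=0.000, a2=0.000, a3=0.000, a4=2.065, a0=2.065; τ=−ln(0.2879)/2.065=0.603 → t=3.889 > T=3.74: stop.
At T=3.74: Q=18 C=5 Y=10 G=0; the largest is Q.

Dominant species at T: Q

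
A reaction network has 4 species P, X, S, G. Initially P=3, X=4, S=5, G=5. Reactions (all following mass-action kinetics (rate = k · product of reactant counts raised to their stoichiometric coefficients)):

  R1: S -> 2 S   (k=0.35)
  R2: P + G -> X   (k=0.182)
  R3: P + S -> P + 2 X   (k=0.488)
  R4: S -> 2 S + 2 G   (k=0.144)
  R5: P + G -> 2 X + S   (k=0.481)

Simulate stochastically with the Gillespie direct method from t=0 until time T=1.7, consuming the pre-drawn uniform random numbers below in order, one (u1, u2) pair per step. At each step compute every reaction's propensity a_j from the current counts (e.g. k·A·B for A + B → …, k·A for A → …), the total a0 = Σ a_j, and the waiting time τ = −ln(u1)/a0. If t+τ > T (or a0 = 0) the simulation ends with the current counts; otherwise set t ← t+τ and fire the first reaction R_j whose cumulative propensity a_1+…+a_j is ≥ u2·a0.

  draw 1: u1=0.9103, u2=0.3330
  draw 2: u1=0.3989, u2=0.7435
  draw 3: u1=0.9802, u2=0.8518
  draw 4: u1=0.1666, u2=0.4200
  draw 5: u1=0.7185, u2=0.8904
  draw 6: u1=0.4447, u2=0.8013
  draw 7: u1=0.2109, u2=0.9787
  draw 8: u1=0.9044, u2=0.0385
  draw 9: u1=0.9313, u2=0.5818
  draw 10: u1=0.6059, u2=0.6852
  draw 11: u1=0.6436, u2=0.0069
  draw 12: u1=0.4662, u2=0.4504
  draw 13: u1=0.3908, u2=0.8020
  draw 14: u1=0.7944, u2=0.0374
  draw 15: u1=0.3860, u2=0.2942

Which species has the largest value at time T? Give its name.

t=0.000: P=3 X=4 S=5 G=5
Draw 1: a1=1.750, a2=2.730, a3=7.320, a4=0.720, a5=7.215, a0=19.735; τ=−ln(0.9103)/19.735=0.005 → t=0.005; u2·a0=0.3330·19.735=6.572; a1+a2=4.480 < 6.572 ≤ a1+…+a3=11.800 → R3 fires; P=3 X=6 S=4 G=5
Draw 2: a1=1.400, a2=2.730, a3=5.856, a4=0.576, a5=7.215, a0=17.777; τ=−ln(0.3989)/17.777=0.052 → t=0.056; u2·a0=0.7435·17.777=13.217; a1+…+a4=10.562 < 13.217 ≤ a1+…+a5=17.777 → R5 fires; P=2 X=8 S=5 G=4
Draw 3: a1=1.750, a2=1.456, a3=4.880, a4=0.720, a5=3.848, a0=12.654; τ=−ln(0.9802)/12.654=0.002 → t=0.058; u2·a0=0.8518·12.654=10.779; a1+…+a4=8.806 < 10.779 ≤ a1+…+a5=12.654 → R5 fires; P=1 X=10 S=6 G=3
Draw 4: a1=2.100, a2=0.546, a3=2.928, a4=0.864, a5=1.443, a0=7.881; τ=−ln(0.1666)/7.881=0.227 → t=0.285; u2·a0=0.4200·7.881=3.310; a1+a2=2.646 < 3.310 ≤ a1+…+a3=5.574 → R3 fires; P=1 X=12 S=5 G=3
Draw 5: a1=1.750, a2=0.546, a3=2.440, a4=0.720, a5=1.443, a0=6.899; τ=−ln(0.7185)/6.899=0.048 → t=0.333; u2·a0=0.8904·6.899=6.143; a1+…+a4=5.456 < 6.143 ≤ a1+…+a5=6.899 → R5 fires; P=0 X=14 S=6 G=2
Draw 6: a1=2.100, a2=0.000, a3=0.000, a4=0.864, a5=0.000, a0=2.964; τ=−ln(0.4447)/2.964=0.273 → t=0.607; u2·a0=0.8013·2.964=2.375; a1+…+a3=2.100 < 2.375 ≤ a1+…+a4=2.964 → R4 fires; P=0 X=14 S=7 G=4
Draw 7: a1=2.450, a2=0.000, a3=0.000, a4=1.008, a5=0.000, a0=3.458; τ=−ln(0.2109)/3.458=0.450 → t=1.057; u2·a0=0.9787·3.458=3.384; a1+…+a3=2.450 < 3.384 ≤ a1+…+a4=3.458 → R4 fires; P=0 X=14 S=8 G=6
Draw 8: a1=2.800, a2=0.000, a3=0.000, a4=1.152, a5=0.000, a0=3.952; τ=−ln(0.9044)/3.952=0.025 → t=1.082; u2·a0=0.0385·3.952=0.152 ≤ a1=2.800 → R1 fires; P=0 X=14 S=9 G=6
Draw 9: a1=3.150, a2=0.000, a3=0.000, a4=1.296, a5=0.000, a0=4.446; τ=−ln(0.9313)/4.446=0.016 → t=1.098; u2·a0=0.5818·4.446=2.587 ≤ a1=3.150 → R1 fires; P=0 X=14 S=10 G=6
Draw 10: a1=3.500, a2=0.000, a3=0.000, a4=1.440, a5=0.000, a0=4.940; τ=−ln(0.6059)/4.940=0.101 → t=1.200; u2·a0=0.6852·4.940=3.385 ≤ a1=3.500 → R1 fires; P=0 X=14 S=11 G=6
Draw 11: a1=3.850, a2=0.000, a3=0.000, a4=1.584, a5=0.000, a0=5.434; τ=−ln(0.6436)/5.434=0.081 → t=1.281; u2·a0=0.0069·5.434=0.037 ≤ a1=3.850 → R1 fires; P=0 X=14 S=12 G=6
Draw 12: a1=4.200, a2=0.000, a3=0.000, a4=1.728, a5=0.000, a0=5.928; τ=−ln(0.4662)/5.928=0.129 → t=1.410; u2·a0=0.4504·5.928=2.670 ≤ a1=4.200 → R1 fires; P=0 X=14 S=13 G=6
Draw 13: a1=4.550, a2=0.000, a3=0.000, a4=1.872, a5=0.000, a0=6.422; τ=−ln(0.3908)/6.422=0.146 → t=1.556; u2·a0=0.8020·6.422=5.150; a1+…+a3=4.550 < 5.150 ≤ a1+…+a4=6.422 → R4 fires; P=0 X=14 S=14 G=8
Draw 14: a1=4.900, a2=0.000, a3=0.000, a4=2.016, a5=0.000, a0=6.916; τ=−ln(0.7944)/6.916=0.033 → t=1.589; u2·a0=0.0374·6.916=0.259 ≤ a1=4.900 → R1 fires; P=0 X=14 S=15 G=8
Draw 15: a1=5.250, a2=0.000, a3=0.000, a4=2.160, a5=0.000, a0=7.410; τ=−ln(0.3860)/7.410=0.128 → t=1.718 > T=1.7: stop.
At T=1.7: P=0 X=14 S=15 G=8; the largest is S.

Dominant species at T: S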